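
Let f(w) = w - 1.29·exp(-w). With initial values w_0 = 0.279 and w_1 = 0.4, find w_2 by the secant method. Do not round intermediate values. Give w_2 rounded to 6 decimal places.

0.642138

f(w_0) = -0.696936, f(w_1) = -0.464713
w_2 = 0.400000 - (-0.464713)·(0.400000 - 0.279000)/(-0.464713 - (-0.696936)) = 0.642138; f(w_2) = -0.036616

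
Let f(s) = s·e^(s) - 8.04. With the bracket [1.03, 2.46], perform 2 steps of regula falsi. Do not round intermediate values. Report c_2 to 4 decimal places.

1.4653

f(1.030000) = -5.154902, f(2.460000) = 20.753836
step 1: c = 1.314518, f(c) = -3.146105 < 0 → new bracket [1.314518, 2.460000]
step 2: c = 1.465306, f(c) = -1.696890 < 0 → new bracket [1.465306, 2.460000]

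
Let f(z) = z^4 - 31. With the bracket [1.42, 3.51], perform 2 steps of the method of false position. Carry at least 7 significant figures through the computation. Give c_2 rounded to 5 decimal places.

2.04880

f(1.420000) = -26.934131, f(3.510000) = 120.784864
step 1: c = 1.801077, f(c) = -20.477250 < 0 → new bracket [1.801077, 3.510000]
step 2: c = 2.048801, f(c) = -13.380265 < 0 → new bracket [2.048801, 3.510000]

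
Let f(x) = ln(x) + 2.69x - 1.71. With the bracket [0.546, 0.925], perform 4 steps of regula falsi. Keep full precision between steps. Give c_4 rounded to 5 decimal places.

f(0.546000) = -0.846396, f(0.925000) = 0.700288
step 1: c = 0.753401, f(c) = 0.033492 > 0 → new bracket [0.546000, 0.753401]
step 2: c = 0.745507, f(c) = 0.001722 > 0 → new bracket [0.546000, 0.745507]
step 3: c = 0.745102, f(c) = 0.000089 > 0 → new bracket [0.546000, 0.745102]
step 4: c = 0.745081, f(c) = 0.000005 > 0 → new bracket [0.546000, 0.745081]

0.74508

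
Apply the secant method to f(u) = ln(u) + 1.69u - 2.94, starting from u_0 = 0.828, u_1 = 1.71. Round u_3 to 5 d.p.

1.49950

f(u_0) = -1.729422, f(u_1) = 0.486393
u_2 = 1.710000 - (0.486393)·(1.710000 - 0.828000)/(0.486393 - (-1.729422)) = 1.516392; f(u_2) = 0.039037
u_3 = 1.516392 - (0.039037)·(1.516392 - 1.710000)/(0.039037 - (0.486393)) = 1.499498; f(u_3) = -0.000718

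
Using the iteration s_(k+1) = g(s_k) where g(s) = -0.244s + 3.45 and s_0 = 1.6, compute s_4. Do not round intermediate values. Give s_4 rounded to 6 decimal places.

s_1 = g(1.600000) = 3.059600
s_2 = g(3.059600) = 2.703458
s_3 = g(2.703458) = 2.790356
s_4 = g(2.790356) = 2.769153

2.769153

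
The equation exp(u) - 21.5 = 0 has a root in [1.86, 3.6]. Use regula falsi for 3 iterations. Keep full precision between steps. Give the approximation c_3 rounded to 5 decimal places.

3.04697

f(1.860000) = -15.076263, f(3.600000) = 15.098234
step 1: c = 2.729367, f(c) = -6.176823 < 0 → new bracket [2.729367, 3.600000]
step 2: c = 2.982139, f(c) = -1.770026 < 0 → new bracket [2.982139, 3.600000]
step 3: c = 3.046973, f(c) = -0.448484 < 0 → new bracket [3.046973, 3.600000]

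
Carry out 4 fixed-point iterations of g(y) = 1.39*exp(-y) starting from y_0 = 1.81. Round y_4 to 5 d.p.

0.87803

y_1 = g(1.810000) = 0.227479
y_2 = g(0.227479) = 1.107189
y_3 = g(1.107189) = 0.459376
y_4 = g(0.459376) = 0.878032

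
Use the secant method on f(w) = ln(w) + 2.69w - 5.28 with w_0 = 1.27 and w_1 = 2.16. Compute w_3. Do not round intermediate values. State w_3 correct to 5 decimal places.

1.75377

f(w_0) = -1.624683, f(w_1) = 1.300508
w_2 = 2.160000 - (1.300508)·(2.160000 - 1.270000)/(1.300508 - (-1.624683)) = 1.764316; f(w_2) = 0.033772
w_3 = 1.764316 - (0.033772)·(1.764316 - 2.160000)/(0.033772 - (1.300508)) = 1.753766; f(w_3) = -0.000602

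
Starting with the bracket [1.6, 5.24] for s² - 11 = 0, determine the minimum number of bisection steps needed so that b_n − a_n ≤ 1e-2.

Initial width b − a = 5.24 − 1.6 = 3.640000.
After n steps the width is (b−a)/2^n; need (b−a)/2^n ≤ 1e-2.
So n ≥ log₂(3.640000/1e-2) = log₂(364.0000) ≈ 8.5078.
Hence n = 9.

9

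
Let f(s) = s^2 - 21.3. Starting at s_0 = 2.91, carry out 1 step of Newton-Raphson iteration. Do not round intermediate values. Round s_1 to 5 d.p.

Newton update: s ← s − f(s)/f'(s).
f'(s) = 2s
s_0 = 2.910000: f = -12.831900, f' = 5.820000 → s_1 = 2.910000 - (-12.831900)/(5.820000) = 5.114794

5.11479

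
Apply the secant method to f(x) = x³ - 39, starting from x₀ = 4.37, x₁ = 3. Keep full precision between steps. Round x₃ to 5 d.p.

f(x_0) = 44.453453, f(x_1) = -12.000000
x_2 = 3.000000 - (-12.000000)·(3.000000 - 4.370000)/(-12.000000 - (44.453453)) = 3.291213; f(x_2) = -3.349296
x_3 = 3.291213 - (-3.349296)·(3.291213 - 3.000000)/(-3.349296 - (-12.000000)) = 3.403963; f(x_3) = 0.441581

3.40396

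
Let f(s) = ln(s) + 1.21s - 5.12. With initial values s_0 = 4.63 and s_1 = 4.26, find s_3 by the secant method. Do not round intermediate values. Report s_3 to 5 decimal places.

f(s_0) = 2.014857, f(s_1) = 1.483869
s_2 = 4.260000 - (1.483869)·(4.260000 - 4.630000)/(1.483869 - (2.014857)) = 3.226018; f(s_2) = -0.045269
s_3 = 3.226018 - (-0.045269)·(3.226018 - 4.260000)/(-0.045269 - (1.483869)) = 3.256629; f(s_3) = 0.001213

3.25663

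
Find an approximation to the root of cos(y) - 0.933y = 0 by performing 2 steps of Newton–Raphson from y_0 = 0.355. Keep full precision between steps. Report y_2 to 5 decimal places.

Newton update: y ← y − f(y)/f'(y).
f'(y) = -sin(y) - 0.933
y_0 = 0.355000: f = 0.606431, f' = -1.280590 → y_1 = 0.355000 - (0.606431)/(-1.280590) = 0.828556
y_1 = 0.828556: f = -0.097102, f' = -1.669956 → y_2 = 0.828556 - (-0.097102)/(-1.669956) = 0.770409

0.77041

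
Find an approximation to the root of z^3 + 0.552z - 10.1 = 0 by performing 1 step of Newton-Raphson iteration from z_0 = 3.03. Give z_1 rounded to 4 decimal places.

2.3398

f'(z) = 3z^2 + 0.552
z_0 = 3.030000: f = 19.390687, f' = 28.094700 → z_1 = 3.030000 - (19.390687)/(28.094700) = 2.339810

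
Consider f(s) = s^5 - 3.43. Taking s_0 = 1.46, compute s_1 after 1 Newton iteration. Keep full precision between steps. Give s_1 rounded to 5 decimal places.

1.31898

f'(s) = 5s^4
s_0 = 1.460000: f = 3.203829, f' = 22.718593 → s_1 = 1.460000 - (3.203829)/(22.718593) = 1.318978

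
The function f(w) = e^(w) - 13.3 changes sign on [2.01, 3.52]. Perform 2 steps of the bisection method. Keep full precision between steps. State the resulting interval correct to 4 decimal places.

[2.3875, 2.7650]

f(2.010000) = -5.836683, f(3.520000) = 20.484428 (opposite signs)
step 1: m = 2.765000, f(m) = 2.579040 > 0 → root in [2.010000, 2.765000]
step 2: m = 2.387500, f(m) = -2.413756 < 0 → root in [2.387500, 2.765000]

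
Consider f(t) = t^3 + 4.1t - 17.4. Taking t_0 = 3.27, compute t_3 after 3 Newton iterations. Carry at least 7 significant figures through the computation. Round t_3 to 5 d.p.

f'(t) = 3t^2 + 4.1
t_0 = 3.270000: f = 30.972783, f' = 36.178700 → t_1 = 3.270000 - (30.972783)/(36.178700) = 2.413895
t_1 = 2.413895: f = 6.562458, f' = 21.580660 → t_2 = 2.413895 - (6.562458)/(21.580660) = 2.109805
t_2 = 2.109805: f = 0.641523, f' = 17.453829 → t_3 = 2.109805 - (0.641523)/(17.453829) = 2.073049

2.07305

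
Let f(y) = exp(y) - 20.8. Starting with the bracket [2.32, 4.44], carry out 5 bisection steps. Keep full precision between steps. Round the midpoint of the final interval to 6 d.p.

3.015625

f(2.320000) = -10.624326, f(4.440000) = 63.974942 (opposite signs)
step 1: m = 3.380000, f(m) = 8.570771 > 0 → root in [2.320000, 3.380000]
step 2: m = 2.850000, f(m) = -3.512218 < 0 → root in [2.850000, 3.380000]
step 3: m = 3.115000, f(m) = 1.733430 > 0 → root in [2.850000, 3.115000]
step 4: m = 2.982500, f(m) = -1.062902 < 0 → root in [2.982500, 3.115000]
step 5: m = 3.048750, f(m) = 0.288967 > 0 → root in [2.982500, 3.048750]
Midpoint of [2.982500, 3.048750] = 3.015625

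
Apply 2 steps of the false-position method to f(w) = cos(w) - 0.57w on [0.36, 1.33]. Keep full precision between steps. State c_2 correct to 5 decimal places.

0.97595

False-position update: c = (a·f(b) − b·f(a))/(f(b) − f(a)); replace the endpoint whose sign matches f(c).
f(0.360000) = 0.730697, f(1.330000) = -0.519624
step 1: c = 0.926875, f(c) = 0.072017 > 0 → new bracket [0.926875, 1.330000]
step 2: c = 0.975945, f(c) = 0.004097 > 0 → new bracket [0.975945, 1.330000]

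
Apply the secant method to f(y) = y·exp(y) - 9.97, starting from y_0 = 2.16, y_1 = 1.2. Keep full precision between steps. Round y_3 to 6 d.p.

1.812410

f(y_0) = 8.759657, f(y_1) = -5.985860
y_2 = 1.200000 - (-5.985860)·(1.200000 - 2.160000)/(-5.985860 - (8.759657)) = 1.589707; f(y_2) = -2.176765
y_3 = 1.589707 - (-2.176765)·(1.589707 - 1.200000)/(-2.176765 - (-5.985860)) = 1.812410; f(y_3) = 1.131364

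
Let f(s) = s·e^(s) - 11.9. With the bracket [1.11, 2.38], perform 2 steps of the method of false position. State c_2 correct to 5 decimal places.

1.77254

f(1.110000) = -8.531862, f(2.380000) = 13.815669
step 1: c = 1.594862, f(c) = -4.041082 < 0 → new bracket [1.594862, 2.380000]
step 2: c = 1.772543, f(c) = -1.467164 < 0 → new bracket [1.772543, 2.380000]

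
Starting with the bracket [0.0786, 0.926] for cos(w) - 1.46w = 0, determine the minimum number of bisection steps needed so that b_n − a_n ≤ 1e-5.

17

Initial width b − a = 0.926 − 0.0786 = 0.847400.
After n steps the width is (b−a)/2^n; need (b−a)/2^n ≤ 1e-5.
So n ≥ log₂(0.847400/1e-5) = log₂(84740.0000) ≈ 16.3708.
Hence n = 17.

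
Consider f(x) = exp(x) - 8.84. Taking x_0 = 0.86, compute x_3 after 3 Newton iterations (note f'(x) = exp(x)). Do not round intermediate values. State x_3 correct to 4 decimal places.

Newton update: x ← x − f(x)/f'(x).
x_0 = 0.860000: f = -6.476839, f' = 2.363161 → x_1 = 0.860000 - (-6.476839)/(2.363161) = 3.600753
x_1 = 3.600753: f = 27.785796, f' = 36.625796 → x_2 = 3.600753 - (27.785796)/(36.625796) = 2.842113
x_2 = 2.842113: f = 8.311965, f' = 17.151965 → x_3 = 2.842113 - (8.311965)/(17.151965) = 2.357506

2.3575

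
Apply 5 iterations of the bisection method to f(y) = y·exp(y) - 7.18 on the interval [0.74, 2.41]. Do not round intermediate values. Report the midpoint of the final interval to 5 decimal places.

f(0.740000) = -5.629008, f(2.410000) = 19.652846 (opposite signs)
step 1: m = 1.575000, f(m) = 0.428418 > 0 → root in [0.740000, 1.575000]
step 2: m = 1.157500, f(m) = -3.496872 < 0 → root in [1.157500, 1.575000]
step 3: m = 1.366250, f(m) = -1.823452 < 0 → root in [1.366250, 1.575000]
step 4: m = 1.470625, f(m) = -0.779907 < 0 → root in [1.470625, 1.575000]
step 5: m = 1.522813, f(m) = -0.197748 < 0 → root in [1.522813, 1.575000]
Midpoint of [1.522813, 1.575000] = 1.548906

1.54891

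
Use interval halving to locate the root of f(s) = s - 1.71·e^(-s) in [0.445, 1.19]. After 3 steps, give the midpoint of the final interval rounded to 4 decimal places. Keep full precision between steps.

0.7709

f(0.445000) = -0.650810, f(1.190000) = 0.669782 (opposite signs)
step 1: m = 0.817500, f(m) = 0.062477 > 0 → root in [0.445000, 0.817500]
step 2: m = 0.631250, f(m) = -0.278344 < 0 → root in [0.631250, 0.817500]
step 3: m = 0.724375, f(m) = -0.104338 < 0 → root in [0.724375, 0.817500]
Midpoint of [0.724375, 0.817500] = 0.770938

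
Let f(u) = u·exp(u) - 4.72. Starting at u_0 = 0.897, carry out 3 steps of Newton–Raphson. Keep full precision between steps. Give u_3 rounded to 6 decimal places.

1.294177

f'(u) = (u + 1)·exp(u)
u_0 = 0.897000: f = -2.520345, f' = 4.651890 → u_1 = 0.897000 - (-2.520345)/(4.651890) = 1.438789
u_1 = 1.438789: f = 1.345345, f' = 10.280934 → u_2 = 1.438789 - (1.345345)/(10.280934) = 1.307931
u_2 = 1.307931: f = 0.117402, f' = 8.535916 → u_3 = 1.307931 - (0.117402)/(8.535916) = 1.294177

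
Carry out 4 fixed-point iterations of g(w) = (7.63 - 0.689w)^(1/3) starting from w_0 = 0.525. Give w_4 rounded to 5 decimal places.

w_1 = g(0.525000) = 1.937063
w_2 = g(1.937063) = 1.846462
w_3 = g(1.846462) = 1.852545
w_4 = g(1.852545) = 1.852137

1.85214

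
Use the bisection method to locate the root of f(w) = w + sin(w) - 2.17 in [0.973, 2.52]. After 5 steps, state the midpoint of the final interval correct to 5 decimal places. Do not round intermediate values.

f(0.973000) = -0.370422, f(2.520000) = 0.932331 (opposite signs)
step 1: m = 1.746500, f(m) = 0.561104 > 0 → root in [0.973000, 1.746500]
step 2: m = 1.359750, f(m) = 0.167562 > 0 → root in [0.973000, 1.359750]
step 3: m = 1.166375, f(m) = -0.084295 < 0 → root in [1.166375, 1.359750]
step 4: m = 1.263062, f(m) = 0.046085 > 0 → root in [1.166375, 1.263062]
step 5: m = 1.214719, f(m) = -0.018010 < 0 → root in [1.214719, 1.263062]
Midpoint of [1.214719, 1.263062] = 1.238891

1.23889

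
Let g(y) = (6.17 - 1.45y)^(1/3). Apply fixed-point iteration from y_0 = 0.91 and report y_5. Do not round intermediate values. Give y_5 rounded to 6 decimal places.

1.572843

y_1 = g(0.910000) = 1.692760
y_2 = g(1.692760) = 1.548837
y_3 = g(1.548837) = 1.577308
y_4 = g(1.577308) = 1.571757
y_5 = g(1.571757) = 1.572843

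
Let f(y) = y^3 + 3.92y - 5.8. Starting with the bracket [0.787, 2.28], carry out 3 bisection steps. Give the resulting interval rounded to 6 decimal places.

[0.973625, 1.160250]

f(0.787000) = -2.227517, f(2.280000) = 14.989952 (opposite signs)
step 1: m = 1.533500, f(m) = 3.817533 > 0 → root in [0.787000, 1.533500]
step 2: m = 1.160250, f(m) = 0.310085 > 0 → root in [0.787000, 1.160250]
step 3: m = 0.973625, f(m) = -1.060446 < 0 → root in [0.973625, 1.160250]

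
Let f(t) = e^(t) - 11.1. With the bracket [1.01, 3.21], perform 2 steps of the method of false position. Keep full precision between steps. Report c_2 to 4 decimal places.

2.1977

f(1.010000) = -8.354399, f(3.210000) = 13.679086
step 1: c = 1.844170, f(c) = -4.777149 < 0 → new bracket [1.844170, 3.210000]
step 2: c = 2.197697, f(c) = -2.095748 < 0 → new bracket [2.197697, 3.210000]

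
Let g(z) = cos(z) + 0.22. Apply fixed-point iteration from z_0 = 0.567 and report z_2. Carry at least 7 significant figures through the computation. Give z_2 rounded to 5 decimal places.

z_1 = g(0.567000) = 1.063516
z_2 = g(1.063516) = 0.705802

0.70580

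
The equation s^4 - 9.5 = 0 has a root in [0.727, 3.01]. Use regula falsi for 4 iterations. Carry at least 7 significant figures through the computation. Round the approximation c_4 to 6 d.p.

f(0.727000) = -9.220657, f(3.010000) = 72.585412
step 1: c = 0.984325, f(c) = -8.561240 < 0 → new bracket [0.984325, 3.010000]
step 2: c = 1.198041, f(c) = -7.439910 < 0 → new bracket [1.198041, 3.010000]
step 3: c = 1.366497, f(c) = -6.013134 < 0 → new bracket [1.366497, 3.010000]
step 4: c = 1.492233, f(c) = -4.541548 < 0 → new bracket [1.492233, 3.010000]

1.492233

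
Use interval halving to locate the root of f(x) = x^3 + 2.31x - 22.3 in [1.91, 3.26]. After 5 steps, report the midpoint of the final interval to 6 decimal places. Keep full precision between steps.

f(1.910000) = -10.920029, f(3.260000) = 19.876576 (opposite signs)
step 1: m = 2.585000, f(m) = 0.944902 > 0 → root in [1.910000, 2.585000]
step 2: m = 2.247500, f(m) = -5.755577 < 0 → root in [2.247500, 2.585000]
step 3: m = 2.416250, f(m) = -2.611757 < 0 → root in [2.416250, 2.585000]
step 4: m = 2.500625, f(m) = -0.886835 < 0 → root in [2.500625, 2.585000]
step 5: m = 2.542813, f(m) = 0.015457 > 0 → root in [2.500625, 2.542813]
Midpoint of [2.500625, 2.542813] = 2.521719

2.521719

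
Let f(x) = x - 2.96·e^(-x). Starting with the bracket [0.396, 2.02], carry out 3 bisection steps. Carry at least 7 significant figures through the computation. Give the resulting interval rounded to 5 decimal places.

[1.00500, 1.20800]

f(0.396000) = -1.596100, f(2.020000) = 1.627340 (opposite signs)
step 1: m = 1.208000, f(m) = 0.323569 > 0 → root in [0.396000, 1.208000]
step 2: m = 0.802000, f(m) = -0.525356 < 0 → root in [0.802000, 1.208000]
step 3: m = 1.005000, f(m) = -0.078492 < 0 → root in [1.005000, 1.208000]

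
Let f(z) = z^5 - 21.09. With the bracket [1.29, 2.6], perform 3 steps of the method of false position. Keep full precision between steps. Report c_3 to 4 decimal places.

f(1.290000) = -17.517695, f(2.600000) = 97.723760
step 1: c = 1.489131, f(c) = -13.767406 < 0 → new bracket [1.489131, 2.600000]
step 2: c = 1.626306, f(c) = -9.713427 < 0 → new bracket [1.626306, 2.600000]
step 3: c = 1.714338, f(c) = -6.282480 < 0 → new bracket [1.714338, 2.600000]

1.7143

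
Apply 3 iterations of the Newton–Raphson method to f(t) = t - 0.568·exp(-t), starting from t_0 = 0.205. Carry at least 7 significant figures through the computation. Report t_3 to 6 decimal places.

Newton update: t ← t − f(t)/f'(t).
f'(t) = 1 + 0.568·exp(-t)
t_0 = 0.205000: f = -0.257720, f' = 1.462720 → t_1 = 0.205000 - (-0.257720)/(1.462720) = 0.381192
t_1 = 0.381192: f = -0.006778, f' = 1.387970 → t_2 = 0.381192 - (-0.006778)/(1.387970) = 0.386076
t_2 = 0.386076: f = -0.000005, f' = 1.386080 → t_3 = 0.386076 - (-0.000005)/(1.386080) = 0.386079

0.386079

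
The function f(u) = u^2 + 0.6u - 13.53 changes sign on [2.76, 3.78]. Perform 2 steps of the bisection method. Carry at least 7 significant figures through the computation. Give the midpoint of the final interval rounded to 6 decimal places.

f(2.760000) = -4.256400, f(3.780000) = 3.026400 (opposite signs)
step 1: m = 3.270000, f(m) = -0.875100 < 0 → root in [3.270000, 3.780000]
step 2: m = 3.525000, f(m) = 1.010625 > 0 → root in [3.270000, 3.525000]
Midpoint of [3.270000, 3.525000] = 3.397500

3.397500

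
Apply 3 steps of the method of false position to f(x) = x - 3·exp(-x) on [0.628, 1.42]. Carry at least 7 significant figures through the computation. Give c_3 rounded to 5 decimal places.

f(0.628000) = -0.972974, f(1.420000) = 0.694858
step 1: c = 1.090034, f(c) = 0.081419 > 0 → new bracket [0.628000, 1.090034]
step 2: c = 1.054356, f(c) = 0.009107 > 0 → new bracket [0.628000, 1.054356]
step 3: c = 1.050403, f(c) = 0.001013 > 0 → new bracket [0.628000, 1.050403]

1.05040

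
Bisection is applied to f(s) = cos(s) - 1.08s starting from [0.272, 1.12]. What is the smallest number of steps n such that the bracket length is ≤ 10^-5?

Initial width b − a = 1.12 − 0.272 = 0.848000.
After n steps the width is (b−a)/2^n; need (b−a)/2^n ≤ 10^-5.
So n ≥ log₂(0.848000/10^-5) = log₂(84800.0000) ≈ 16.3718.
Hence n = 17.

17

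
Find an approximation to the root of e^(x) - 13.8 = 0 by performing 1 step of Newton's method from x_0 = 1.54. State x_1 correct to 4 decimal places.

Newton update: x ← x − f(x)/f'(x).
f'(x) = e^(x)
x_0 = 1.540000: f = -9.135410, f' = 4.664590 → x_1 = 1.540000 - (-9.135410)/(4.664590) = 3.498459

3.4985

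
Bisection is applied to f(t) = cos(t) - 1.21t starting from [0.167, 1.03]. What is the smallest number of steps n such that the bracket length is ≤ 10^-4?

Initial width b − a = 1.03 − 0.167 = 0.863000.
After n steps the width is (b−a)/2^n; need (b−a)/2^n ≤ 10^-4.
So n ≥ log₂(0.863000/10^-4) = log₂(8630.0000) ≈ 13.0751.
Hence n = 14.

14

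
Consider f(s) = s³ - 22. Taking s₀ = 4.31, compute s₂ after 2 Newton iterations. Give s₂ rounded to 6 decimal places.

Newton update: s ← s − f(s)/f'(s).
f'(s) = 3s²
s_0 = 4.310000: f = 58.062991, f' = 55.728300 → s_1 = 4.310000 - (58.062991)/(55.728300) = 3.268106
s_1 = 3.268106: f = 12.905056, f' = 32.041547 → s_2 = 3.268106 - (12.905056)/(32.041547) = 2.865346

2.865346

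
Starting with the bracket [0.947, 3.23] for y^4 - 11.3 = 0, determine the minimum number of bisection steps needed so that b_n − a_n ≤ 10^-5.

Initial width b − a = 3.23 − 0.947 = 2.283000.
After n steps the width is (b−a)/2^n; need (b−a)/2^n ≤ 10^-5.
So n ≥ log₂(2.283000/10^-5) = log₂(228300.0000) ≈ 17.8006.
Hence n = 18.

18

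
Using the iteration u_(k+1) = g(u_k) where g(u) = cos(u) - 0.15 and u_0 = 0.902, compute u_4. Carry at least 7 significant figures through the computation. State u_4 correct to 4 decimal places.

u_1 = g(0.902000) = 0.470042
u_2 = g(0.470042) = 0.741549
u_3 = g(0.741549) = 0.587423
u_4 = g(0.587423) = 0.682372

0.6824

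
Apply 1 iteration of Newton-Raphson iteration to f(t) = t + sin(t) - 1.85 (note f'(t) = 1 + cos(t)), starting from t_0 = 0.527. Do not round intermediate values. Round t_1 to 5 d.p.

0.96687

t_0 = 0.527000: f = -0.820057, f' = 1.864320 → t_1 = 0.527000 - (-0.820057)/(1.864320) = 0.966869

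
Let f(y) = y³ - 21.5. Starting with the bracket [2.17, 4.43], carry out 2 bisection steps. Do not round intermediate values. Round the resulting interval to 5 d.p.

[2.73500, 3.30000]

f(2.170000) = -11.281687, f(4.430000) = 65.438307 (opposite signs)
step 1: m = 3.300000, f(m) = 14.437000 > 0 → root in [2.170000, 3.300000]
step 2: m = 2.735000, f(m) = -1.041585 < 0 → root in [2.735000, 3.300000]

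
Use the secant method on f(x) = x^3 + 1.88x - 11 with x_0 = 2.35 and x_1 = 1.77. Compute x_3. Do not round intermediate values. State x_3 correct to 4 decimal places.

f(x_0) = 6.395875, f(x_1) = -2.127167
x_2 = 1.770000 - (-2.127167)·(1.770000 - 2.350000)/(-2.127167 - (6.395875)) = 1.914755; f(x_2) = -0.380214
x_3 = 1.914755 - (-0.380214)·(1.914755 - 1.770000)/(-0.380214 - (-2.127167)) = 1.946261; f(x_3) = 0.031270

1.9463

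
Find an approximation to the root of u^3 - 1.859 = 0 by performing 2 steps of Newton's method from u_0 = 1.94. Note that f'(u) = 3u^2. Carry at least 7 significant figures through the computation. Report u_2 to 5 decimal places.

1.26350

u_0 = 1.940000: f = 5.442384, f' = 11.290800 → u_1 = 1.940000 - (5.442384)/(11.290800) = 1.457981
u_1 = 1.457981: f = 1.240241, f' = 6.377123 → u_2 = 1.457981 - (1.240241)/(6.377123) = 1.263498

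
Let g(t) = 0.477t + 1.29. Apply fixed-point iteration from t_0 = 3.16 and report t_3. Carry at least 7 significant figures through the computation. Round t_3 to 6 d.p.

2.541801

t_1 = g(3.160000) = 2.797320
t_2 = g(2.797320) = 2.624322
t_3 = g(2.624322) = 2.541801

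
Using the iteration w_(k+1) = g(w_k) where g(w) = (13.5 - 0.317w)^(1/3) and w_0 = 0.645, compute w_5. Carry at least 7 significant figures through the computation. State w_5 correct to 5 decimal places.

w_1 = g(0.645000) = 2.369019
w_2 = g(2.369019) = 2.336105
w_3 = g(2.336105) = 2.336742
w_4 = g(2.336742) = 2.336729
w_5 = g(2.336729) = 2.336730

2.33673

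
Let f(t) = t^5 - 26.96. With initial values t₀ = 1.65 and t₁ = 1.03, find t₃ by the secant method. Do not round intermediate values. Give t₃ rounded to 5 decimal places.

f(t_0) = -14.730190, f(t_1) = -25.800726
t_2 = 1.030000 - (-25.800726)·(1.030000 - 1.650000)/(-25.800726 - (-14.730190)) = 2.474957; f(t_2) = 65.902076
t_3 = 2.474957 - (65.902076)·(2.474957 - 1.030000)/(65.902076 - (-25.800726)) = 1.436541; f(t_3) = -20.842274

1.43654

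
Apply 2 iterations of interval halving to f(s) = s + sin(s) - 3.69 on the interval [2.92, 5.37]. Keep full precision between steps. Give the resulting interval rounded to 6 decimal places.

f(2.920000) = -0.550216, f(5.370000) = 0.888545 (opposite signs)
step 1: m = 4.145000, f(m) = -0.388307 < 0 → root in [4.145000, 5.370000]
step 2: m = 4.757500, f(m) = 0.068517 > 0 → root in [4.145000, 4.757500]

[4.145000, 4.757500]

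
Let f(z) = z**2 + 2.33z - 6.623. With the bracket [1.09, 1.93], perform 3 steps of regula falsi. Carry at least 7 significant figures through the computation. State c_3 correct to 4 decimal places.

f(1.090000) = -2.895200, f(1.930000) = 1.598800
step 1: c = 1.631159, f(c) = -0.161721 < 0 → new bracket [1.631159, 1.930000]
step 2: c = 1.658610, f(c) = -0.007450 < 0 → new bracket [1.658610, 1.930000]
step 3: c = 1.659869, f(c) = -0.000340 < 0 → new bracket [1.659869, 1.930000]

1.6599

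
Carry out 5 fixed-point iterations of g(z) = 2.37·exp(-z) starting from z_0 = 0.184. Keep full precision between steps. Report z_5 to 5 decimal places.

z_1 = g(0.184000) = 1.971688
z_2 = g(1.971688) = 0.329955
z_3 = g(0.329955) = 1.703925
z_4 = g(1.703925) = 0.431264
z_5 = g(0.431264) = 1.539759

1.53976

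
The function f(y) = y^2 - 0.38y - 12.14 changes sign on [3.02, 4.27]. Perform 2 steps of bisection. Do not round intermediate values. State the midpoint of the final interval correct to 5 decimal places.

f(3.020000) = -4.167200, f(4.270000) = 4.470300 (opposite signs)
step 1: m = 3.645000, f(m) = -0.239075 < 0 → root in [3.645000, 4.270000]
step 2: m = 3.957500, f(m) = 2.017956 > 0 → root in [3.645000, 3.957500]
Midpoint of [3.645000, 3.957500] = 3.801250

3.80125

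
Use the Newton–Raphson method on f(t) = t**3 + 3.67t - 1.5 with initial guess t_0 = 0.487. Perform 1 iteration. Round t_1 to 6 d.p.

f'(t) = 3t**2 + 3.67
t_0 = 0.487000: f = 0.402791, f' = 4.381507 → t_1 = 0.487000 - (0.402791)/(4.381507) = 0.395070

0.395070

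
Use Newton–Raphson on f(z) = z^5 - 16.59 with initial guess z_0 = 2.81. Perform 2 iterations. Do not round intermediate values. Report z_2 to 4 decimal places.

f'(z) = 5z^4
z_0 = 2.810000: f = 158.608991, f' = 311.741976 → z_1 = 2.810000 - (158.608991)/(311.741976) = 2.301217
z_1 = 2.301217: f = 47.943906, f' = 140.216901 → z_2 = 2.301217 - (47.943906)/(140.216901) = 1.959290

1.9593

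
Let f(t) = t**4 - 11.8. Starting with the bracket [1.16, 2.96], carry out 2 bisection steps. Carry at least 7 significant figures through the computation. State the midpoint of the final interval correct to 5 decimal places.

f(1.160000) = -9.989361, f(2.960000) = 64.965635 (opposite signs)
step 1: m = 2.060000, f(m) = 6.208141 > 0 → root in [1.160000, 2.060000]
step 2: m = 1.610000, f(m) = -5.081018 < 0 → root in [1.610000, 2.060000]
Midpoint of [1.610000, 2.060000] = 1.835000

1.83500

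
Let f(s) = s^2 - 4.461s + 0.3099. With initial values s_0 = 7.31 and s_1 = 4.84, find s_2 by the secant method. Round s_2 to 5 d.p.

4.56113

f(s_0) = 21.136090, f(s_1) = 2.144260
s_2 = 4.840000 - (2.144260)·(4.840000 - 7.310000)/(2.144260 - (21.136090)) = 4.561126; f(s_2) = 0.766589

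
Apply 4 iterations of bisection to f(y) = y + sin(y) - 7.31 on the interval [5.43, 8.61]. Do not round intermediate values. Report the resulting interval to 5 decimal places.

f(5.430000) = -2.633379, f(8.610000) = 2.027573 (opposite signs)
step 1: m = 7.020000, f(m) = 0.381932 > 0 → root in [5.430000, 7.020000]
step 2: m = 6.225000, f(m) = -1.143152 < 0 → root in [6.225000, 7.020000]
step 3: m = 6.622500, f(m) = -0.354659 < 0 → root in [6.622500, 7.020000]
step 4: m = 6.821250, f(m) = 0.023725 > 0 → root in [6.622500, 6.821250]

[6.62250, 6.82125]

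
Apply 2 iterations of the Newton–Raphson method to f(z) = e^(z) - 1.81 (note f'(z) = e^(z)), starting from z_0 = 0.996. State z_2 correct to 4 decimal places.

z_0 = 0.996000: f = 0.897430, f' = 2.707430 → z_1 = 0.996000 - (0.897430)/(2.707430) = 0.664531
z_1 = 0.664531: f = 0.133578, f' = 1.943578 → z_2 = 0.664531 - (0.133578)/(1.943578) = 0.595803

0.5958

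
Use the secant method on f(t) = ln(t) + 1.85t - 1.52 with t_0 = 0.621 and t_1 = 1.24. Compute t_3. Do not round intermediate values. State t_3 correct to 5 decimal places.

Secant update: t_(k+1) = t_k − f(t_k)·(t_k − t_(k-1))/(f(t_k) − f(t_(k-1))).
f(t_0) = -0.847574, f(t_1) = 0.989111
t_2 = 1.240000 - (0.989111)·(1.240000 - 0.621000)/(0.989111 - (-0.847574)) = 0.906650; f(t_2) = 0.059302
t_3 = 0.906650 - (0.059302)·(0.906650 - 1.240000)/(0.059302 - (0.989111)) = 0.885389; f(t_3) = -0.003759

0.88539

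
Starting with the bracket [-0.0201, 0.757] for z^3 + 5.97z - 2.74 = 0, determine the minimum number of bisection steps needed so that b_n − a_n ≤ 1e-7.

Initial width b − a = 0.757 − -0.0201 = 0.777100.
After n steps the width is (b−a)/2^n; need (b−a)/2^n ≤ 1e-7.
So n ≥ log₂(0.777100/1e-7) = log₂(7771000.0000) ≈ 22.8897.
Hence n = 23.

23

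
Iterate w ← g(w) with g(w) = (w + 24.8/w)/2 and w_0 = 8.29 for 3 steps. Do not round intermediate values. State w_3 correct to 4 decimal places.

4.9801

w_1 = g(8.290000) = 5.640778
w_2 = g(5.640778) = 5.018667
w_3 = g(5.018667) = 4.980109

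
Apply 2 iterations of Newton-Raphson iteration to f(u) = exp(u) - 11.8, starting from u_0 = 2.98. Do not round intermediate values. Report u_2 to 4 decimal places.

2.4741

Newton update: u ← u − f(u)/f'(u).
f'(u) = exp(u)
u_0 = 2.980000: f = 7.887817, f' = 19.687817 → u_1 = 2.980000 - (7.887817)/(19.687817) = 2.579355
u_1 = 2.579355: f = 1.388635, f' = 13.188635 → u_2 = 2.579355 - (1.388635)/(13.188635) = 2.474065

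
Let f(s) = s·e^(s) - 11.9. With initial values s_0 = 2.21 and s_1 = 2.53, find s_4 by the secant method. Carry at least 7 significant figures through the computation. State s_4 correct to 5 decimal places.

f(s_0) = 8.245733, f(s_1) = 19.860371
s_2 = 2.530000 - (19.860371)·(2.530000 - 2.210000)/(19.860371 - (8.245733)) = 1.982818; f(s_2) = 2.501571
s_3 = 1.982818 - (2.501571)·(1.982818 - 2.530000)/(2.501571 - (19.860371)) = 1.903964; f(s_3) = 0.880262
s_4 = 1.903964 - (0.880262)·(1.903964 - 1.982818)/(0.880262 - (2.501571)) = 1.861151; f(s_4) = 0.069320

1.86115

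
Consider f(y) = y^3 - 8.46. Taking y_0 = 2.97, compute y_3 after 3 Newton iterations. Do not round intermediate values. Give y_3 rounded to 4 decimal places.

Newton update: y ← y − f(y)/f'(y).
f'(y) = 3y^2
y_0 = 2.970000: f = 17.738073, f' = 26.462700 → y_1 = 2.970000 - (17.738073)/(26.462700) = 2.299695
y_1 = 2.299695: f = 3.702165, f' = 15.865795 → y_2 = 2.299695 - (3.702165)/(15.865795) = 2.066353
y_2 = 2.066353: f = 0.362941, f' = 12.809441 → y_3 = 2.066353 - (0.362941)/(12.809441) = 2.038019

2.0380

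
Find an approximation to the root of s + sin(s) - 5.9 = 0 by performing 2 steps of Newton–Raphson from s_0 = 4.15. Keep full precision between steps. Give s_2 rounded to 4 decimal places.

-76.8226

f'(s) = 1 + cos(s)
s_0 = 4.150000: f = -2.595984, f' = 0.466791 → s_1 = 4.150000 - (-2.595984)/(0.466791) = 9.711338
s_1 = 9.711338: f = 3.528684, f' = 0.040778 → s_2 = 9.711338 - (3.528684)/(0.040778) = -76.822625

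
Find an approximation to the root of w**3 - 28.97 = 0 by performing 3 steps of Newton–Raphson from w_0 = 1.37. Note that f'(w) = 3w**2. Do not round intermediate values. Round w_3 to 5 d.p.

3.38978

Newton update: w ← w − f(w)/f'(w).
w_0 = 1.370000: f = -26.398647, f' = 5.630700 → w_1 = 1.370000 - (-26.398647)/(5.630700) = 6.058342
w_1 = 6.058342: f = 193.392397, f' = 110.110521 → w_2 = 6.058342 - (193.392397)/(110.110521) = 4.301994
w_2 = 4.301994: f = 50.647654, f' = 55.521455 → w_3 = 4.301994 - (50.647654)/(55.521455) = 3.389776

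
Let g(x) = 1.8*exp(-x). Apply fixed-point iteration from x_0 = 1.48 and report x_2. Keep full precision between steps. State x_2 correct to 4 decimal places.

x_1 = g(1.480000) = 0.409748
x_2 = g(0.409748) = 1.194872

1.1949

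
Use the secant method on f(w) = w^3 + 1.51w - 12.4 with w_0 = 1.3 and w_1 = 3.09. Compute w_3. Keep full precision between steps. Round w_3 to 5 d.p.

1.99071

f(w_0) = -8.240000, f(w_1) = 21.769529
w_2 = 3.090000 - (21.769529)·(3.090000 - 1.300000)/(21.769529 - (-8.240000)) = 1.791497; f(w_2) = -3.945096
w_3 = 1.791497 - (-3.945096)·(1.791497 - 3.090000)/(-3.945096 - (21.769529)) = 1.990711; f(w_3) = -1.504972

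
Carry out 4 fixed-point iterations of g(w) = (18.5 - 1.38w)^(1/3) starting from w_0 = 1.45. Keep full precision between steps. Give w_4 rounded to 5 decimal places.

2.47109

w_1 = g(1.450000) = 2.545770
w_2 = g(2.545770) = 2.465490
w_3 = g(2.465490) = 2.471551
w_4 = g(2.471551) = 2.471094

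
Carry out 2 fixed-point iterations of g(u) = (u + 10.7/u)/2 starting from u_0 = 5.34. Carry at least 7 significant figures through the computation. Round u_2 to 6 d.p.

u_1 = g(5.340000) = 3.671873
u_2 = g(3.671873) = 3.292959

3.292959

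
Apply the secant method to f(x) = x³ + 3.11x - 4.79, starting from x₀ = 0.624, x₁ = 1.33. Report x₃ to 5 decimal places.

1.09988

Secant update: x_(k+1) = x_k − f(x_k)·(x_k − x_(k-1))/(f(x_k) − f(x_(k-1))).
f(x_0) = -2.606389, f(x_1) = 1.698937
x_2 = 1.330000 - (1.698937)·(1.330000 - 0.624000)/(1.698937 - (-2.606389)) = 1.051403; f(x_2) = -0.357863
x_3 = 1.051403 - (-0.357863)·(1.051403 - 1.330000)/(-0.357863 - (1.698937)) = 1.099876; f(x_3) = -0.038833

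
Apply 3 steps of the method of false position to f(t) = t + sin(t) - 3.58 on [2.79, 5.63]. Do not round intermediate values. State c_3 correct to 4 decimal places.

False-position update: c = (a·f(b) − b·f(a))/(f(b) − f(a)); replace the endpoint whose sign matches f(c).
f(2.790000) = -0.445607, f(5.630000) = 1.442281
step 1: c = 3.460338, f(c) = -0.433037 < 0 → new bracket [3.460338, 5.630000]
step 2: c = 3.961343, f(c) = -0.349632 < 0 → new bracket [3.961343, 5.630000]
step 3: c = 4.286926, f(c) = -0.203922 < 0 → new bracket [4.286926, 5.630000]

4.2869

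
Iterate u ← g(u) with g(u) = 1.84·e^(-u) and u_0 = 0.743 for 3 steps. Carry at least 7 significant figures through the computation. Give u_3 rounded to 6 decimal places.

u_1 = g(0.743000) = 0.875260
u_2 = g(0.875260) = 0.766827
u_3 = g(0.766827) = 0.854652

0.854652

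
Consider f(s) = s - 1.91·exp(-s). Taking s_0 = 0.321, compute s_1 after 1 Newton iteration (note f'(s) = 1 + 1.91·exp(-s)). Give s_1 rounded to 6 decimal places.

Newton update: s ← s − f(s)/f'(s).
s_0 = 0.321000: f = -1.064558, f' = 2.385558 → s_1 = 0.321000 - (-1.064558)/(2.385558) = 0.767251

0.767251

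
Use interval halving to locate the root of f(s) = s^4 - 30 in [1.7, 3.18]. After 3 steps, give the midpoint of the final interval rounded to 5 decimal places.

f(1.700000) = -21.647900, f(3.180000) = 72.260634 (opposite signs)
step 1: m = 2.440000, f(m) = 5.445353 > 0 → root in [1.700000, 2.440000]
step 2: m = 2.070000, f(m) = -11.639632 < 0 → root in [2.070000, 2.440000]
step 3: m = 2.255000, f(m) = -4.142521 < 0 → root in [2.255000, 2.440000]
Midpoint of [2.255000, 2.440000] = 2.347500

2.34750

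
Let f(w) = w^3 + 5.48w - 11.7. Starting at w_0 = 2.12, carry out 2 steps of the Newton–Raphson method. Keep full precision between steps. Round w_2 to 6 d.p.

f'(w) = 3w^2 + 5.48
w_0 = 2.120000: f = 9.445728, f' = 18.963200 → w_1 = 2.120000 - (9.445728)/(18.963200) = 1.621892
w_1 = 1.621892: f = 1.454405, f' = 13.371598 → w_2 = 1.621892 - (1.454405)/(13.371598) = 1.513123

1.513123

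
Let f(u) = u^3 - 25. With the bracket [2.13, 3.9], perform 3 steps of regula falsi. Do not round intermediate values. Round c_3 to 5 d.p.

2.90487

False-position update: c = (a·f(b) − b·f(a))/(f(b) − f(a)); replace the endpoint whose sign matches f(c).
f(2.130000) = -15.336403, f(3.900000) = 34.319000
step 1: c = 2.676676, f(c) = -5.822695 < 0 → new bracket [2.676676, 3.900000]
step 2: c = 2.854124, f(c) = -1.750244 < 0 → new bracket [2.854124, 3.900000]
step 3: c = 2.904874, f(c) = -0.487811 < 0 → new bracket [2.904874, 3.900000]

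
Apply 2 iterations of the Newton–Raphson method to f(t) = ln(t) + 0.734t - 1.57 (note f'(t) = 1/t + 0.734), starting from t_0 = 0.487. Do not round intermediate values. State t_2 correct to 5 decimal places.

t_0 = 0.487000: f = -1.932033, f' = 2.787388 → t_1 = 0.487000 - (-1.932033)/(2.787388) = 1.180134
t_1 = 1.180134: f = -0.538154, f' = 1.581361 → t_2 = 1.180134 - (-0.538154)/(1.581361) = 1.520444

1.52044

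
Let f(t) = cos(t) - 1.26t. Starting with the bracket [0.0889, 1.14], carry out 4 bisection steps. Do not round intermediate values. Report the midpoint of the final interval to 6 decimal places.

f(0.088900) = 0.884037, f(1.140000) = -1.018805 (opposite signs)
step 1: m = 0.614450, f(m) = 0.042884 > 0 → root in [0.614450, 1.140000]
step 2: m = 0.877225, f(m) = -0.466016 < 0 → root in [0.614450, 0.877225]
step 3: m = 0.745837, f(m) = -0.205235 < 0 → root in [0.614450, 0.745837]
step 4: m = 0.680144, f(m) = -0.079499 < 0 → root in [0.614450, 0.680144]
Midpoint of [0.614450, 0.680144] = 0.647297

0.647297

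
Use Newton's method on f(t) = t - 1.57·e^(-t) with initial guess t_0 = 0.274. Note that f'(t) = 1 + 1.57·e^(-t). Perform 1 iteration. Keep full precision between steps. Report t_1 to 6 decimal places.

Newton update: t ← t − f(t)/f'(t).
t_0 = 0.274000: f = -0.919721, f' = 2.193721 → t_1 = 0.274000 - (-0.919721)/(2.193721) = 0.693252

0.693252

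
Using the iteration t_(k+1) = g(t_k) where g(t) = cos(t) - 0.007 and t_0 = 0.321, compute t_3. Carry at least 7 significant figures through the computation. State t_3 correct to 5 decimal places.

0.82878

t_1 = g(0.321000) = 0.941920
t_2 = g(0.941920) = 0.581236
t_3 = g(0.581236) = 0.828785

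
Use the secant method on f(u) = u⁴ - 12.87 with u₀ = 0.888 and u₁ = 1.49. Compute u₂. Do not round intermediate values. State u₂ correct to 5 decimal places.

f(u_0) = -12.248198, f(u_1) = -7.941156
u_2 = 1.490000 - (-7.941156)·(1.490000 - 0.888000)/(-7.941156 - (-12.248198)) = 2.599944; f(u_2) = 32.823664

2.59994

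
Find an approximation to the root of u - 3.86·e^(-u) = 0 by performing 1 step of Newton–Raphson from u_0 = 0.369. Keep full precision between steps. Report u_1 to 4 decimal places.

0.9959

Newton update: u ← u − f(u)/f'(u).
f'(u) = 1 + 3.86·e^(-u)
u_0 = 0.369000: f = -2.299902, f' = 3.668902 → u_1 = 0.369000 - (-2.299902)/(3.668902) = 0.995864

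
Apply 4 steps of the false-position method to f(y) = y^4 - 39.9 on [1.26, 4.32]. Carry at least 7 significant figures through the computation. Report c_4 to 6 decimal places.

f(1.260000) = -37.379526, f(4.320000) = 308.385174
step 1: c = 1.590807, f(c) = -33.495727 < 0 → new bracket [1.590807, 4.320000]
step 2: c = 1.858199, f(c) = -27.977453 < 0 → new bracket [1.858199, 4.320000]
step 3: c = 2.062963, f(c) = -21.788026 < 0 → new bracket [2.062963, 4.320000]
step 4: c = 2.211904, f(c) = -15.963246 < 0 → new bracket [2.211904, 4.320000]

2.211904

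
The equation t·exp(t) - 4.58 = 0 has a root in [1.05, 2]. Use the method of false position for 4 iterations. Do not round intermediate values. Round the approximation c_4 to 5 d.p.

f(1.050000) = -1.579466, f(2.000000) = 10.198112
step 1: c = 1.177403, f(c) = -0.758232 < 0 → new bracket [1.177403, 2.000000]
step 2: c = 1.234330, f(c) = -0.338747 < 0 → new bracket [1.234330, 2.000000]
step 3: c = 1.258946, f(c) = -0.146364 < 0 → new bracket [1.258946, 2.000000]
step 4: c = 1.269431, f(c) = -0.062317 < 0 → new bracket [1.269431, 2.000000]

1.26943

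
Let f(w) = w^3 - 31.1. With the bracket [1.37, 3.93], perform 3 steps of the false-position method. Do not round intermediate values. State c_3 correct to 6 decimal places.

3.118474

False-position update: c = (a·f(b) − b·f(a))/(f(b) − f(a)); replace the endpoint whose sign matches f(c).
f(1.370000) = -28.528647, f(3.930000) = 29.598457
step 1: c = 2.626442, f(c) = -12.982284 < 0 → new bracket [2.626442, 3.930000]
step 2: c = 3.023879, f(c) = -3.450122 < 0 → new bracket [3.023879, 3.930000]
step 3: c = 3.118474, f(c) = -0.773217 < 0 → new bracket [3.118474, 3.930000]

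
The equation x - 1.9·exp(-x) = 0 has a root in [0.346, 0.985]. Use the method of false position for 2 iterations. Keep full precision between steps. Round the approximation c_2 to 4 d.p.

False-position update: c = (a·f(b) − b·f(a))/(f(b) − f(a)); replace the endpoint whose sign matches f(c).
f(0.346000) = -0.998274, f(0.985000) = 0.275465
step 1: c = 0.846807, f(c) = 0.032121 > 0 → new bracket [0.346000, 0.846807]
step 2: c = 0.831195, f(c) = 0.003690 > 0 → new bracket [0.346000, 0.831195]

0.8312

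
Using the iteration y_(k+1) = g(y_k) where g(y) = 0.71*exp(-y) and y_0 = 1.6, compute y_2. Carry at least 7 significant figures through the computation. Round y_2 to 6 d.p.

y_1 = g(1.600000) = 0.143347
y_2 = g(0.143347) = 0.615182

0.615182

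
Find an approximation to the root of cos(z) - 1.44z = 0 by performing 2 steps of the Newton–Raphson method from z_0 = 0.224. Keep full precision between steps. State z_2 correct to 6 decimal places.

0.580898

Newton update: z ← z − f(z)/f'(z).
f'(z) = -sin(z) - 1.44
z_0 = 0.224000: f = 0.652457, f' = -1.662131 → z_1 = 0.224000 - (0.652457)/(-1.662131) = 0.616542
z_1 = 0.616542: f = -0.071938, f' = -2.018217 → z_2 = 0.616542 - (-0.071938)/(-2.018217) = 0.580898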